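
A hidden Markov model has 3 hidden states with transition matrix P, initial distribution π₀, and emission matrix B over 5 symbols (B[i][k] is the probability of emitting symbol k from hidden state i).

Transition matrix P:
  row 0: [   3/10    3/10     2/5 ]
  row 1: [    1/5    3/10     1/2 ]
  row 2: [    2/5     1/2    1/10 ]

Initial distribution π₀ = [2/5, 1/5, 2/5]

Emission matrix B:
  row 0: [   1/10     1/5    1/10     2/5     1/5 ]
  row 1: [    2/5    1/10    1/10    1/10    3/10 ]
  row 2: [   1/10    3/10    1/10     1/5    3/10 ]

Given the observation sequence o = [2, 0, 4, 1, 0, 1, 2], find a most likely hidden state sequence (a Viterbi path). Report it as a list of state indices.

path = [2, 1, 1, 2, 1, 2, 1]

t=0: δ = [4.000e-02, 2.000e-02, 4.000e-02]  (obs o_0=2)
t=1: δ = [1.600e-03, 8.000e-03, 1.600e-03]  ψ = [2, 2, 0]  (obs o_1=0)
t=2: δ = [3.200e-04, 7.200e-04, 1.200e-03]  ψ = [1, 1, 1]  (obs o_2=4)
t=3: δ = [9.600e-05, 6.000e-05, 1.080e-04]  ψ = [2, 2, 1]  (obs o_3=1)
t=4: δ = [4.320e-06, 2.160e-05, 3.840e-06]  ψ = [2, 2, 0]  (obs o_4=0)
t=5: δ = [8.640e-07, 6.480e-07, 3.240e-06]  ψ = [1, 1, 1]  (obs o_5=1)
t=6: δ = [1.296e-07, 1.620e-07, 3.456e-08]  ψ = [2, 2, 0]  (obs o_6=2)
backtrack: best end state = 1; path = [2, 1, 1, 2, 1, 2, 1]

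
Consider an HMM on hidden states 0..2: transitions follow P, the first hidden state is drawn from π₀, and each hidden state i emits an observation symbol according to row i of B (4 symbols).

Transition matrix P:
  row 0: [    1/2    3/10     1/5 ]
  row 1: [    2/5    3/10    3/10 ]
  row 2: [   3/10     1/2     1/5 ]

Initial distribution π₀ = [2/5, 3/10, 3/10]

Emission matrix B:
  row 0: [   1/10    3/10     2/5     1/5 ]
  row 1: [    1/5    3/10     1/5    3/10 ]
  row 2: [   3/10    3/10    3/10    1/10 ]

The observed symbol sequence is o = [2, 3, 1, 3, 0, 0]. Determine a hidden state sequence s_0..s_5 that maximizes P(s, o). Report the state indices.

path = [0, 0, 0, 1, 2, 1]

t=0: δ = [1.600e-01, 6.000e-02, 9.000e-02]  (obs o_0=2)
t=1: δ = [1.600e-02, 1.440e-02, 3.200e-03]  ψ = [0, 0, 0]  (obs o_1=3)
t=2: δ = [2.400e-03, 1.440e-03, 1.296e-03]  ψ = [0, 0, 1]  (obs o_2=1)
t=3: δ = [2.400e-04, 2.160e-04, 4.800e-05]  ψ = [0, 0, 0]  (obs o_3=3)
t=4: δ = [1.200e-05, 1.440e-05, 1.944e-05]  ψ = [0, 0, 1]  (obs o_4=0)
t=5: δ = [6.000e-07, 1.944e-06, 1.296e-06]  ψ = [0, 2, 1]  (obs o_5=0)
backtrack: best end state = 1; path = [0, 0, 0, 1, 2, 1]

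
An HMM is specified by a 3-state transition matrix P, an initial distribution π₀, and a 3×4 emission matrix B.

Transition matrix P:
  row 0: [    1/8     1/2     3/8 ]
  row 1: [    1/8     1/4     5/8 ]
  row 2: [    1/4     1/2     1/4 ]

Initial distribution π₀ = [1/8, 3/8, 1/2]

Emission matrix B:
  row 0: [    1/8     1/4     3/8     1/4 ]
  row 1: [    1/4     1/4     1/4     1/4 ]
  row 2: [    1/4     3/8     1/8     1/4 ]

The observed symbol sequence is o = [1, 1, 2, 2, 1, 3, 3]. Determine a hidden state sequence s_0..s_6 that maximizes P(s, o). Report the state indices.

path = [1, 2, 0, 1, 2, 1, 2]

t=0: δ = [3.125e-02, 9.375e-02, 1.875e-01]  (obs o_0=1)
t=1: δ = [1.172e-02, 2.344e-02, 2.197e-02]  ψ = [2, 2, 1]  (obs o_1=1)
t=2: δ = [2.060e-03, 2.747e-03, 1.831e-03]  ψ = [2, 2, 1]  (obs o_2=2)
t=3: δ = [1.717e-04, 2.575e-04, 2.146e-04]  ψ = [2, 0, 1]  (obs o_3=2)
t=4: δ = [1.341e-05, 2.682e-05, 6.035e-05]  ψ = [2, 2, 1]  (obs o_4=1)
t=5: δ = [3.772e-06, 7.544e-06, 4.191e-06]  ψ = [2, 2, 1]  (obs o_5=3)
t=6: δ = [2.619e-07, 5.239e-07, 1.179e-06]  ψ = [2, 2, 1]  (obs o_6=3)
backtrack: best end state = 2; path = [1, 2, 0, 1, 2, 1, 2]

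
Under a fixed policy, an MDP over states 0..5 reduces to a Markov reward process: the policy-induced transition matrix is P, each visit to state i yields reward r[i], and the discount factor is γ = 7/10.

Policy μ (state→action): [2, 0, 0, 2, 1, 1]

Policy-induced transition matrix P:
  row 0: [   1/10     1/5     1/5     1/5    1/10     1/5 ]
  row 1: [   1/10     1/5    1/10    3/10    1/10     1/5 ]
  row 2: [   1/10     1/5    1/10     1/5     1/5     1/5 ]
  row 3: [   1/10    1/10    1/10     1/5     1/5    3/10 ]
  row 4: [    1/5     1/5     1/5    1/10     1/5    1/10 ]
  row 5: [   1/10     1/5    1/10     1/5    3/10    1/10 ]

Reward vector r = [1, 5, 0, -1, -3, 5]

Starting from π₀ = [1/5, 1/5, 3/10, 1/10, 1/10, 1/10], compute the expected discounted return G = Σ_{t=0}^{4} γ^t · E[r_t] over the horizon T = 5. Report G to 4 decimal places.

t=0: π = [0.2000, 0.2000, 0.3000, 0.1000, 0.1000, 0.1000], E[r] = 1.3000, γ^t·E[r] = 1.300000, running G = 1.300000
t=1: π = [0.1100, 0.1900, 0.1300, 0.2100, 0.1700, 0.1900], E[r] = 1.2900, γ^t·E[r] = 0.903000, running G = 2.203000
t=2: π = [0.1170, 0.1790, 0.1280, 0.2020, 0.1890, 0.1850], E[r] = 1.1680, γ^t·E[r] = 0.572320, running G = 2.775320
t=3: π = [0.1189, 0.1798, 0.1306, 0.1990, 0.1889, 0.1828], E[r] = 1.1662, γ^t·E[r] = 0.400007, running G = 3.175327
t=4: π = [0.1189, 0.1801, 0.1308, 0.1991, 0.1884, 0.1827], E[r] = 1.1687, γ^t·E[r] = 0.280610, running G = 3.455936

G = 3.4559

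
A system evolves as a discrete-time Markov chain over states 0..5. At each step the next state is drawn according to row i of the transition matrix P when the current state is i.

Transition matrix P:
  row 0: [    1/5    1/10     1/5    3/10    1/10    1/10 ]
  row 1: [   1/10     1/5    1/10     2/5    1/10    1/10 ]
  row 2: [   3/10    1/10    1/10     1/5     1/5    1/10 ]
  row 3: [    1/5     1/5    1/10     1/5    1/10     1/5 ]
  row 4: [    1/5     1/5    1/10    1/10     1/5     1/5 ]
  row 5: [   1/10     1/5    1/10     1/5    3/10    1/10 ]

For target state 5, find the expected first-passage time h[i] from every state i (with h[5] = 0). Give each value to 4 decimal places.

h = [7.2593, 7.1852, 7.2593, 6.5926, 6.5926, 0.0000]

First-step conditioning: h[5] = 0; for i ≠ 5, h[i] = 1 + Σ_k P[i][k]·h[k].
  h[0] = 1 + 1/5·h[0] + 1/10·h[1] + 1/5·h[2] + 3/10·h[3] + 1/10·h[4]
  h[1] = 1 + 1/10·h[0] + 1/5·h[1] + 1/10·h[2] + 2/5·h[3] + 1/10·h[4]
  h[2] = 1 + 3/10·h[0] + 1/10·h[1] + 1/10·h[2] + 1/5·h[3] + 1/5·h[4]
  h[3] = 1 + 1/5·h[0] + 1/5·h[1] + 1/10·h[2] + 1/5·h[3] + 1/10·h[4]
  h[4] = 1 + 1/5·h[0] + 1/5·h[1] + 1/10·h[2] + 1/10·h[3] + 1/5·h[4]
Solving the 5×5 linear system over states ≠ 5 gives exactly h = [196/27, 194/27, 196/27, 178/27, 178/27, 0] (h[5] = 0 is the target).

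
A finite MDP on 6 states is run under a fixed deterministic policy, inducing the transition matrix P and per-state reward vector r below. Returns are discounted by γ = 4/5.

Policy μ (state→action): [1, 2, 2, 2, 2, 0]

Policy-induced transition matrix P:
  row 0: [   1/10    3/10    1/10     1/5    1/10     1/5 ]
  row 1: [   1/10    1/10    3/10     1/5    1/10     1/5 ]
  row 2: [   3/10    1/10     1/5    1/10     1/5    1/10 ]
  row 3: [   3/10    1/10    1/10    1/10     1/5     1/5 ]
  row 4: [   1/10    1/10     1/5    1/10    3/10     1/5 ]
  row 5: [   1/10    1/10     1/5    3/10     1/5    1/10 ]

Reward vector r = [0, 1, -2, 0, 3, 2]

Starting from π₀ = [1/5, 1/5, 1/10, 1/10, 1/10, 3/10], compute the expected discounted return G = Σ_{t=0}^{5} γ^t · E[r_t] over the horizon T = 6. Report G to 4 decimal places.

t=0: π = [0.2000, 0.2000, 0.1000, 0.1000, 0.1000, 0.3000], E[r] = 0.9000, γ^t·E[r] = 0.900000, running G = 0.900000
t=1: π = [0.1400, 0.1400, 0.1900, 0.2000, 0.1700, 0.1600], E[r] = 0.5900, γ^t·E[r] = 0.472000, running G = 1.372000
t=2: π = [0.1780, 0.1280, 0.1800, 0.1600, 0.1890, 0.1650], E[r] = 0.6650, γ^t·E[r] = 0.425600, running G = 1.797600
t=3: π = [0.1680, 0.1356, 0.1790, 0.1636, 0.1883, 0.1655], E[r] = 0.6735, γ^t·E[r] = 0.344832, running G = 2.142432
t=4: π = [0.1685, 0.1336, 0.1804, 0.1635, 0.1885, 0.1656], E[r] = 0.6693, γ^t·E[r] = 0.274149, running G = 2.416581
t=5: π = [0.1688, 0.1337, 0.1802, 0.1633, 0.1886, 0.1654], E[r] = 0.6701, γ^t·E[r] = 0.219577, running G = 2.636158

G = 2.6362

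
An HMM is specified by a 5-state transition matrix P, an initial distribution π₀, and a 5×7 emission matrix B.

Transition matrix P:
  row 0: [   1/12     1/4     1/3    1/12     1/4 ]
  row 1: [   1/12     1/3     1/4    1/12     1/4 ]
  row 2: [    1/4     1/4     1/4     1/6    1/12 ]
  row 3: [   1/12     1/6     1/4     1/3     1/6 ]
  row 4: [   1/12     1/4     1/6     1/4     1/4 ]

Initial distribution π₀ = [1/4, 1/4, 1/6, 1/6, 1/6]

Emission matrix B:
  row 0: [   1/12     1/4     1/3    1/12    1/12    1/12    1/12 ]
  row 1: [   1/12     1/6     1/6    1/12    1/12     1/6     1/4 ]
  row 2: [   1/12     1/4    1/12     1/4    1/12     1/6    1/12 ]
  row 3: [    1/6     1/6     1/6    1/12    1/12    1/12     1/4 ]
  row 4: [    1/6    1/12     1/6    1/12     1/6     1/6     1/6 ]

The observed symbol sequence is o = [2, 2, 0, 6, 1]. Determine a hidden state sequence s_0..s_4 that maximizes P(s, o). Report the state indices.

path = [0, 4, 3, 3, 2]

t=0: δ = [8.333e-02, 4.167e-02, 1.389e-02, 2.778e-02, 2.778e-02]  (obs o_0=2)
t=1: δ = [2.315e-03, 3.472e-03, 2.315e-03, 1.543e-03, 3.472e-03]  ψ = [0, 0, 0, 3, 0]  (obs o_1=2)
t=2: δ = [4.823e-05, 9.645e-05, 7.234e-05, 1.447e-04, 1.447e-04]  ψ = [2, 1, 1, 4, 1]  (obs o_2=0)
t=3: δ = [1.507e-06, 9.042e-06, 3.014e-06, 1.206e-05, 6.028e-06]  ψ = [2, 4, 3, 3, 4]  (obs o_3=6)
t=4: δ = [2.512e-07, 5.023e-07, 7.535e-07, 6.698e-07, 1.884e-07]  ψ = [3, 1, 3, 3, 1]  (obs o_4=1)
backtrack: best end state = 2; path = [0, 4, 3, 3, 2]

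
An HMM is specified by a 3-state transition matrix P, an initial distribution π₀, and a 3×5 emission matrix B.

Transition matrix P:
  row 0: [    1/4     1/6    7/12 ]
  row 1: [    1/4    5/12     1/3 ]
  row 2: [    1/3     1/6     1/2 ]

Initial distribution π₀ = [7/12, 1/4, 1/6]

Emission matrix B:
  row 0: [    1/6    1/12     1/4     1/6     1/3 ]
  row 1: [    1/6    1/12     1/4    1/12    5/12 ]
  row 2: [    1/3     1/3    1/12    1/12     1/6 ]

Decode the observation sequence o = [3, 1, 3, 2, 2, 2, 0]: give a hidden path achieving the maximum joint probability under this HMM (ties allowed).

path = [0, 2, 0, 1, 1, 0, 2]

t=0: δ = [9.722e-02, 2.083e-02, 1.389e-02]  (obs o_0=3)
t=1: δ = [2.025e-03, 1.350e-03, 1.890e-02]  ψ = [0, 0, 0]  (obs o_1=1)
t=2: δ = [1.050e-03, 2.626e-04, 7.877e-04]  ψ = [2, 2, 2]  (obs o_2=3)
t=3: δ = [6.564e-05, 4.376e-05, 5.105e-05]  ψ = [0, 0, 0]  (obs o_3=2)
t=4: δ = [4.254e-06, 4.558e-06, 3.191e-06]  ψ = [2, 1, 0]  (obs o_4=2)
t=5: δ = [2.849e-07, 4.748e-07, 2.068e-07]  ψ = [1, 1, 0]  (obs o_5=2)
t=6: δ = [1.978e-08, 3.297e-08, 5.540e-08]  ψ = [1, 1, 0]  (obs o_6=0)
backtrack: best end state = 2; path = [0, 2, 0, 1, 1, 0, 2]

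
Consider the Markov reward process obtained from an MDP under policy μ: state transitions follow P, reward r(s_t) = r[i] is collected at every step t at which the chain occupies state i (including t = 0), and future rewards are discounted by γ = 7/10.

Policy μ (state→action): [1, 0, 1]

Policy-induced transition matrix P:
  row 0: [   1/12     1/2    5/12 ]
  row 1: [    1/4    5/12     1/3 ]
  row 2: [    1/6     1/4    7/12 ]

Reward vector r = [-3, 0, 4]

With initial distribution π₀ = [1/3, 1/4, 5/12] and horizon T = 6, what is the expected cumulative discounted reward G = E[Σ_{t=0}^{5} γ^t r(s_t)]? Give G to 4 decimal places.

G = 3.2580

t=0: π = [0.3333, 0.2500, 0.4167], E[r] = 0.6667, γ^t·E[r] = 0.666667, running G = 0.666667
t=1: π = [0.1597, 0.3750, 0.4653], E[r] = 1.3819, γ^t·E[r] = 0.967361, running G = 1.634028
t=2: π = [0.1846, 0.3524, 0.4630], E[r] = 1.2980, γ^t·E[r] = 0.636036, running G = 2.270064
t=3: π = [0.1807, 0.3549, 0.4645], E[r] = 1.3159, γ^t·E[r] = 0.451345, running G = 2.721409
t=4: π = [0.1812, 0.3543, 0.4645], E[r] = 1.3144, γ^t·E[r] = 0.315599, running G = 3.037008
t=5: π = [0.1811, 0.3543, 0.4646], E[r] = 1.3149, γ^t·E[r] = 0.221004, running G = 3.258012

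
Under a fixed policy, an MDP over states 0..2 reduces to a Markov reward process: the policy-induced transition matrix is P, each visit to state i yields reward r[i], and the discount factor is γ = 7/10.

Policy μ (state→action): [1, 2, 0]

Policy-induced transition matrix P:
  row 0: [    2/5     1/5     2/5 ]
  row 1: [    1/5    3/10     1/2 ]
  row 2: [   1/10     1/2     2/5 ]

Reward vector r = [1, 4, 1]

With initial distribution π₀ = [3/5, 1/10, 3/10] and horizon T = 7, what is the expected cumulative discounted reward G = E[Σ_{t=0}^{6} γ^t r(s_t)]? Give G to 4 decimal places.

t=0: π = [0.6000, 0.1000, 0.3000], E[r] = 1.3000, γ^t·E[r] = 1.300000, running G = 1.300000
t=1: π = [0.2900, 0.3000, 0.4100], E[r] = 1.9000, γ^t·E[r] = 1.330000, running G = 2.630000
t=2: π = [0.2170, 0.3530, 0.4300], E[r] = 2.0590, γ^t·E[r] = 1.008910, running G = 3.638910
t=3: π = [0.2004, 0.3643, 0.4353], E[r] = 2.0929, γ^t·E[r] = 0.717865, running G = 4.356775
t=4: π = [0.1966, 0.3670, 0.4364], E[r] = 2.1011, γ^t·E[r] = 0.504465, running G = 4.861239
t=5: π = [0.1957, 0.3676, 0.4367], E[r] = 2.1029, γ^t·E[r] = 0.353433, running G = 5.214672
t=6: π = [0.1955, 0.3678, 0.4368], E[r] = 2.1033, γ^t·E[r] = 0.247454, running G = 5.462126

G = 5.4621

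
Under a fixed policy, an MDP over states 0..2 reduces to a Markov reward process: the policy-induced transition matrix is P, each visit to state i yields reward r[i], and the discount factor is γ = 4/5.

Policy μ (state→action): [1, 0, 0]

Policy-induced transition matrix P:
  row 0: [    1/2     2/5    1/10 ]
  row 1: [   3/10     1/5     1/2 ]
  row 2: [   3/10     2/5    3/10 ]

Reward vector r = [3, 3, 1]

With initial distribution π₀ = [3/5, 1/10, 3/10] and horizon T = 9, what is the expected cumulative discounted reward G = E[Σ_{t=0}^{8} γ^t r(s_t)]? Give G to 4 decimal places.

t=0: π = [0.6000, 0.1000, 0.3000], E[r] = 2.4000, γ^t·E[r] = 2.400000, running G = 2.400000
t=1: π = [0.4200, 0.3800, 0.2000], E[r] = 2.6000, γ^t·E[r] = 2.080000, running G = 4.480000
t=2: π = [0.3840, 0.3240, 0.2920], E[r] = 2.4160, γ^t·E[r] = 1.546240, running G = 6.026240
t=3: π = [0.3768, 0.3352, 0.2880], E[r] = 2.4240, γ^t·E[r] = 1.241088, running G = 7.267328
t=4: π = [0.3754, 0.3330, 0.2917], E[r] = 2.4166, γ^t·E[r] = 0.989856, running G = 8.257184
t=5: π = [0.3751, 0.3334, 0.2915], E[r] = 2.4170, γ^t·E[r] = 0.791989, running G = 9.049173
t=6: π = [0.3750, 0.3333, 0.2917], E[r] = 2.4167, γ^t·E[r] = 0.633514, running G = 9.682688
t=7: π = [0.3750, 0.3333, 0.2917], E[r] = 2.4167, γ^t·E[r] = 0.506814, running G = 10.189502
t=8: π = [0.3750, 0.3333, 0.2917], E[r] = 2.4167, γ^t·E[r] = 0.405449, running G = 10.594951

G = 10.5950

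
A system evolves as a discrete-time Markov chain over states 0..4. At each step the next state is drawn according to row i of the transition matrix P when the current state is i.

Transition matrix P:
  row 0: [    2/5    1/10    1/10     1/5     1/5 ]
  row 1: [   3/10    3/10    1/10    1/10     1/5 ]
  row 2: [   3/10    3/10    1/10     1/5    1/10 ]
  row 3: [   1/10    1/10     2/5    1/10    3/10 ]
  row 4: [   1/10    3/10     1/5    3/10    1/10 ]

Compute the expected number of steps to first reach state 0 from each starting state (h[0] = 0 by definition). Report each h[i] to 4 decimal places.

h = [0.0000, 4.2857, 4.2857, 5.2381, 5.2381]

First-step conditioning: h[0] = 0; for i ≠ 0, h[i] = 1 + Σ_k P[i][k]·h[k].
  h[1] = 1 + 3/10·h[1] + 1/10·h[2] + 1/10·h[3] + 1/5·h[4]
  h[2] = 1 + 3/10·h[1] + 1/10·h[2] + 1/5·h[3] + 1/10·h[4]
  h[3] = 1 + 1/10·h[1] + 2/5·h[2] + 1/10·h[3] + 3/10·h[4]
  h[4] = 1 + 3/10·h[1] + 1/5·h[2] + 3/10·h[3] + 1/10·h[4]
Solving the 4×4 linear system over states ≠ 0 gives exactly h = [0, 30/7, 30/7, 110/21, 110/21] (h[0] = 0 is the target).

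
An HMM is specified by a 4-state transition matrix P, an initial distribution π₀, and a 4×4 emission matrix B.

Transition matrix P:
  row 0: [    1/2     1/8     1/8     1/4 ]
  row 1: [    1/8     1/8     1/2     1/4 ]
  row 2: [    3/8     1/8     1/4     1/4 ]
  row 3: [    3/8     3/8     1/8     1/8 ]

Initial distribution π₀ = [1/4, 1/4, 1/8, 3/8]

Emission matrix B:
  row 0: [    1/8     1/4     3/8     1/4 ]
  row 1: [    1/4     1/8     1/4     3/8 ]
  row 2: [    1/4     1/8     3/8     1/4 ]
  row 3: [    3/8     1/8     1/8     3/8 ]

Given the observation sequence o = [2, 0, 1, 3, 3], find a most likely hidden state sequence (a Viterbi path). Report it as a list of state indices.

path = [0, 3, 0, 0, 0]

t=0: δ = [9.375e-02, 6.250e-02, 4.688e-02, 4.688e-02]  (obs o_0=2)
t=1: δ = [5.859e-03, 4.395e-03, 7.812e-03, 8.789e-03]  ψ = [0, 3, 1, 0]  (obs o_1=0)
t=2: δ = [8.240e-04, 4.120e-04, 2.747e-04, 2.441e-04]  ψ = [3, 3, 1, 2]  (obs o_2=1)
t=3: δ = [1.030e-04, 3.862e-05, 5.150e-05, 7.725e-05]  ψ = [0, 0, 1, 0]  (obs o_3=3)
t=4: δ = [1.287e-05, 1.086e-05, 4.828e-06, 9.656e-06]  ψ = [0, 3, 1, 0]  (obs o_4=3)
backtrack: best end state = 0; path = [0, 3, 0, 0, 0]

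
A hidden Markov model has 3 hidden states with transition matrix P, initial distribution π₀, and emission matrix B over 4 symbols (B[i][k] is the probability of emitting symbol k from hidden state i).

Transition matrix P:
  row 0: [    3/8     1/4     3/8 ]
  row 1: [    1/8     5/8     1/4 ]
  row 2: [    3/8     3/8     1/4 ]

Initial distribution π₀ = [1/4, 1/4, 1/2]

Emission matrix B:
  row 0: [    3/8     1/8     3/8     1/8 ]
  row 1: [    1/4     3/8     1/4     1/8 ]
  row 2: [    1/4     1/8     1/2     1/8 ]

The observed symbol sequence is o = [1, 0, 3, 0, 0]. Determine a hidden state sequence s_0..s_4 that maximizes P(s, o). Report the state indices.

path = [1, 1, 1, 1, 1]

t=0: δ = [3.125e-02, 9.375e-02, 6.250e-02]  (obs o_0=1)
t=1: δ = [8.789e-03, 1.465e-02, 5.859e-03]  ψ = [2, 1, 1]  (obs o_1=0)
t=2: δ = [4.120e-04, 1.144e-03, 4.578e-04]  ψ = [0, 1, 1]  (obs o_2=3)
t=3: δ = [6.437e-05, 1.788e-04, 7.153e-05]  ψ = [2, 1, 1]  (obs o_3=0)
t=4: δ = [1.006e-05, 2.794e-05, 1.118e-05]  ψ = [2, 1, 1]  (obs o_4=0)
backtrack: best end state = 1; path = [1, 1, 1, 1, 1]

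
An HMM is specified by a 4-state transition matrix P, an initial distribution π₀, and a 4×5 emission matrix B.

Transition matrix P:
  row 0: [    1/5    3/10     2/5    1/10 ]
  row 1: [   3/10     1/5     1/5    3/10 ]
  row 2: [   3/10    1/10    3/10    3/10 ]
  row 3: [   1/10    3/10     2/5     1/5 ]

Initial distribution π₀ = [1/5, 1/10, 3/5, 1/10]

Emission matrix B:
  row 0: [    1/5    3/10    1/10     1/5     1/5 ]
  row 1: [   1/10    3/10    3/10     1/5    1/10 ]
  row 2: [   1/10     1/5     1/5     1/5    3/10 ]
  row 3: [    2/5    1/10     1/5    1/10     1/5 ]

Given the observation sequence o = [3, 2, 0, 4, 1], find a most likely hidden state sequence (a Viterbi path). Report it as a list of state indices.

path = [2, 2, 3, 2, 0]

t=0: δ = [4.000e-02, 2.000e-02, 1.200e-01, 1.000e-02]  (obs o_0=3)
t=1: δ = [3.600e-03, 3.600e-03, 7.200e-03, 7.200e-03]  ψ = [2, 0, 2, 2]  (obs o_1=2)
t=2: δ = [4.320e-04, 2.160e-04, 2.880e-04, 8.640e-04]  ψ = [2, 3, 3, 2]  (obs o_2=0)
t=3: δ = [1.728e-05, 2.592e-05, 1.037e-04, 3.456e-05]  ψ = [0, 3, 3, 3]  (obs o_3=4)
t=4: δ = [9.331e-06, 3.110e-06, 6.221e-06, 3.110e-06]  ψ = [2, 2, 2, 2]  (obs o_4=1)
backtrack: best end state = 0; path = [2, 2, 3, 2, 0]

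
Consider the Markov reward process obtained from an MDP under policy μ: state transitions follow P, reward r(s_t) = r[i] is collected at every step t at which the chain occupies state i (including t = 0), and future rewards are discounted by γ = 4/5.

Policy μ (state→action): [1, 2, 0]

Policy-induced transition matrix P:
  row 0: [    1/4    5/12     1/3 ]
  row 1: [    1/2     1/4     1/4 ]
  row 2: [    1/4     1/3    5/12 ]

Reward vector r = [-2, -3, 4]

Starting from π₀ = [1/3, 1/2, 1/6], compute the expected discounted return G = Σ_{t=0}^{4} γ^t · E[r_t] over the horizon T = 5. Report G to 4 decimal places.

t=0: π = [0.3333, 0.5000, 0.1667], E[r] = -1.5000, γ^t·E[r] = -1.500000, running G = -1.500000
t=1: π = [0.3750, 0.3194, 0.3056], E[r] = -0.4861, γ^t·E[r] = -0.388889, running G = -1.888889
t=2: π = [0.3299, 0.3380, 0.3322], E[r] = -0.3449, γ^t·E[r] = -0.220741, running G = -2.109630
t=3: π = [0.3345, 0.3327, 0.3329], E[r] = -0.3356, γ^t·E[r] = -0.171802, running G = -2.281432
t=4: π = [0.3332, 0.3335, 0.3333], E[r] = -0.3334, γ^t·E[r] = -0.136556, running G = -2.417988

G = -2.4180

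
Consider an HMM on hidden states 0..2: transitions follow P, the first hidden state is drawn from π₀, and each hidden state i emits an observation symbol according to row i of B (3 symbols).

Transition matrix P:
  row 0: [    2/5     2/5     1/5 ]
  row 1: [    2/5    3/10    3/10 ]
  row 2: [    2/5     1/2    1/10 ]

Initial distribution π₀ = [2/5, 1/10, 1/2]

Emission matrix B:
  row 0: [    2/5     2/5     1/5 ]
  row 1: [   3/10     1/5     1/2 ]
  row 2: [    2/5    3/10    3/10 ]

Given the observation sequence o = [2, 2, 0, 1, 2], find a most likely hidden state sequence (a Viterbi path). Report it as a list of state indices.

path = [2, 1, 0, 0, 1]

t=0: δ = [8.000e-02, 5.000e-02, 1.500e-01]  (obs o_0=2)
t=1: δ = [1.200e-02, 3.750e-02, 4.800e-03]  ψ = [2, 2, 0]  (obs o_1=2)
t=2: δ = [6.000e-03, 3.375e-03, 4.500e-03]  ψ = [1, 1, 1]  (obs o_2=0)
t=3: δ = [9.600e-04, 4.800e-04, 3.600e-04]  ψ = [0, 0, 0]  (obs o_3=1)
t=4: δ = [7.680e-05, 1.920e-04, 5.760e-05]  ψ = [0, 0, 0]  (obs o_4=2)
backtrack: best end state = 1; path = [2, 1, 0, 0, 1]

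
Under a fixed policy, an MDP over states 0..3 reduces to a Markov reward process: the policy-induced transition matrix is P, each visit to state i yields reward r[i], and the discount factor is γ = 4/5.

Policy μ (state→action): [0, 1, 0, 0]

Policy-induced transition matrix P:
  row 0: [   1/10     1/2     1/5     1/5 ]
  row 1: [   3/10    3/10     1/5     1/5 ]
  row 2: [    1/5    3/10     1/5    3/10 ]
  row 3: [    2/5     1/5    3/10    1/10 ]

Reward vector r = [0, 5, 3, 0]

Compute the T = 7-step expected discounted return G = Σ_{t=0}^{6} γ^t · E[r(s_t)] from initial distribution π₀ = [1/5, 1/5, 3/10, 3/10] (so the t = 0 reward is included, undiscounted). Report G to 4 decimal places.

t=0: π = [0.2000, 0.2000, 0.3000, 0.3000], E[r] = 1.9000, γ^t·E[r] = 1.900000, running G = 1.900000
t=1: π = [0.2600, 0.3100, 0.2300, 0.2000], E[r] = 2.2400, γ^t·E[r] = 1.792000, running G = 3.692000
t=2: π = [0.2450, 0.3320, 0.2200, 0.2030], E[r] = 2.3200, γ^t·E[r] = 1.484800, running G = 5.176800
t=3: π = [0.2493, 0.3287, 0.2203, 0.2017], E[r] = 2.3044, γ^t·E[r] = 1.179853, running G = 6.356653
t=4: π = [0.2483, 0.3297, 0.2202, 0.2019], E[r] = 2.3090, γ^t·E[r] = 0.945750, running G = 7.302403
t=5: π = [0.2485, 0.3295, 0.2202, 0.2018], E[r] = 2.3079, γ^t·E[r] = 0.756255, running G = 8.058658
t=6: π = [0.2485, 0.3295, 0.2202, 0.2018], E[r] = 2.3081, γ^t·E[r] = 0.605067, running G = 8.663725

G = 8.6637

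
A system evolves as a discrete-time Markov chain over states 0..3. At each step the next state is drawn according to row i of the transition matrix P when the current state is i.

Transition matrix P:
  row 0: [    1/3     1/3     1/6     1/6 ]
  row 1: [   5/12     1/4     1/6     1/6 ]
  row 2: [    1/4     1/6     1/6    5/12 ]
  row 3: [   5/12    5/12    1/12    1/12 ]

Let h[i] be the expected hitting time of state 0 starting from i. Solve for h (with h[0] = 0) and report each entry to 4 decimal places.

First-step conditioning: h[0] = 0; for i ≠ 0, h[i] = 1 + Σ_k P[i][k]·h[k].
  h[1] = 1 + 1/4·h[1] + 1/6·h[2] + 1/6·h[3]
  h[2] = 1 + 1/6·h[1] + 1/6·h[2] + 5/12·h[3]
  h[3] = 1 + 5/12·h[1] + 1/12·h[2] + 1/12·h[3]
Solving the 3×3 linear system over states ≠ 0 gives exactly h = [0, 212/83, 740/249, 628/249] (h[0] = 0 is the target).

h = [0.0000, 2.5542, 2.9719, 2.5221]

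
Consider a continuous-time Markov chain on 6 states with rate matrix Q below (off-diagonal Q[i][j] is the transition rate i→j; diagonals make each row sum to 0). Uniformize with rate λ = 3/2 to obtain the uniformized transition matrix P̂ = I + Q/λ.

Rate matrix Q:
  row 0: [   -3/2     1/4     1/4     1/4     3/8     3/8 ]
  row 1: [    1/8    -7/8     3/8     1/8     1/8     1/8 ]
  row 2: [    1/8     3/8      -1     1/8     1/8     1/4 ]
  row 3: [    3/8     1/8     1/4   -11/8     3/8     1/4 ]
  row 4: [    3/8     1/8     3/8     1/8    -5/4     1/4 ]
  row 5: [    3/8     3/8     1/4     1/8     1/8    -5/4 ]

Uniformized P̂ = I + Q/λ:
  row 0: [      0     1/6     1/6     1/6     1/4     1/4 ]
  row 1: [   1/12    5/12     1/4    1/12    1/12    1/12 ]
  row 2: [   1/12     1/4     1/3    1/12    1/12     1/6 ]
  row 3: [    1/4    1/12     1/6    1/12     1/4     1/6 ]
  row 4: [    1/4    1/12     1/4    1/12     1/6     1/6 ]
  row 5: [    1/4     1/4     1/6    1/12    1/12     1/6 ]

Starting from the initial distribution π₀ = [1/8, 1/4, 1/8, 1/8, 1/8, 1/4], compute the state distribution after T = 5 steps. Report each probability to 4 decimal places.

t=0: π = [0.1250, 0.2500, 0.1250, 0.1250, 0.1250, 0.2500]
t=1: π = [0.1563, 0.2396, 0.2188, 0.0938, 0.1354, 0.1563]
t=2: π = [0.1345, 0.2387, 0.2344, 0.0964, 0.1363, 0.1597]
t=3: π = [0.1375, 0.2398, 0.2370, 0.0945, 0.1332, 0.1580]
t=4: π = [0.1362, 0.2406, 0.2372, 0.0948, 0.1331, 0.1581]
t=5: π = [0.1363, 0.2408, 0.2373, 0.0947, 0.1329, 0.1580]

π = [0.1363, 0.2408, 0.2373, 0.0947, 0.1329, 0.1580]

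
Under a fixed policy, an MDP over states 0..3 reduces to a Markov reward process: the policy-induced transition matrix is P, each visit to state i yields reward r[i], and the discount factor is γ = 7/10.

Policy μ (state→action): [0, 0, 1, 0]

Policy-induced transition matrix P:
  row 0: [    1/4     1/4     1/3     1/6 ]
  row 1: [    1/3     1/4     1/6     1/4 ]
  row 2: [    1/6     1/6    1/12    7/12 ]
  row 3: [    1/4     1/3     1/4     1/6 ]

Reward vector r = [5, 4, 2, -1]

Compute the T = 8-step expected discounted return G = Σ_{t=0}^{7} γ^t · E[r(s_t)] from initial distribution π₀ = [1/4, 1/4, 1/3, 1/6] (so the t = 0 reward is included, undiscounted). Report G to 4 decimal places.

t=0: π = [0.2500, 0.2500, 0.3333, 0.1667], E[r] = 2.7500, γ^t·E[r] = 2.750000, running G = 2.750000
t=1: π = [0.2431, 0.2361, 0.1944, 0.3264], E[r] = 2.2222, γ^t·E[r] = 1.555556, running G = 4.305556
t=2: π = [0.2535, 0.2610, 0.2182, 0.2674], E[r] = 2.4803, γ^t·E[r] = 1.215359, running G = 5.520914
t=3: π = [0.2536, 0.2541, 0.2130, 0.2793], E[r] = 2.4309, γ^t·E[r] = 0.833813, running G = 6.354727
t=4: π = [0.2534, 0.2555, 0.2145, 0.2766], E[r] = 2.4415, γ^t·E[r] = 0.586213, running G = 6.940940
t=5: π = [0.2534, 0.2552, 0.2141, 0.2773], E[r] = 2.4387, γ^t·E[r] = 0.409868, running G = 7.350808
t=6: π = [0.2534, 0.2553, 0.2142, 0.2771], E[r] = 2.4394, γ^t·E[r] = 0.286995, running G = 7.637803
t=7: π = [0.2534, 0.2552, 0.2142, 0.2772], E[r] = 2.4392, γ^t·E[r] = 0.200881, running G = 7.838684

G = 7.8387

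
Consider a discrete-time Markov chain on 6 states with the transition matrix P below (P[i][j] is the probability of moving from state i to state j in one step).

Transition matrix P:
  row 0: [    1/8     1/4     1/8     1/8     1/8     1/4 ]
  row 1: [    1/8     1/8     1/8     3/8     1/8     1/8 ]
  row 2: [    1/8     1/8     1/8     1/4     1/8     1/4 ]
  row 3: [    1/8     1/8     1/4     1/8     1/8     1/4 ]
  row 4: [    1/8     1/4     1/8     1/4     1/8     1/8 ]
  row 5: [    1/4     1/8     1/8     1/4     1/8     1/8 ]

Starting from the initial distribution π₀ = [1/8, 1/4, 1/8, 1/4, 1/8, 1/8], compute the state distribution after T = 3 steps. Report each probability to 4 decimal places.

π = [0.1489, 0.1592, 0.1528, 0.2234, 0.1250, 0.1907]

t=0: π = [0.1250, 0.2500, 0.1250, 0.2500, 0.1250, 0.1250]
t=1: π = [0.1406, 0.1563, 0.1563, 0.2344, 0.1250, 0.1875]
t=2: π = [0.1484, 0.1582, 0.1543, 0.2227, 0.1250, 0.1914]
t=3: π = [0.1489, 0.1592, 0.1528, 0.2234, 0.1250, 0.1907]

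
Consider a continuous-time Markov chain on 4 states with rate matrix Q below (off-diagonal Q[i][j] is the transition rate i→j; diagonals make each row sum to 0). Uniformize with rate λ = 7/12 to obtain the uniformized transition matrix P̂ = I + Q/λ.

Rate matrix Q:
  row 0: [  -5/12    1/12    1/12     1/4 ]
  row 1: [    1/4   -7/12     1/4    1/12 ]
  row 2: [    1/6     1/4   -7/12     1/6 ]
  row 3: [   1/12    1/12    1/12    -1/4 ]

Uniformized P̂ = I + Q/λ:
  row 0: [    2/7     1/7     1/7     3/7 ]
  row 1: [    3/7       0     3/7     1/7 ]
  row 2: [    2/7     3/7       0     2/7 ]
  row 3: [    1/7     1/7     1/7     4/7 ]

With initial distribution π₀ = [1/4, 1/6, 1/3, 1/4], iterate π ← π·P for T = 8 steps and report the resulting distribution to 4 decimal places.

π = [0.2500, 0.1666, 0.1668, 0.4166]

t=0: π = [0.2500, 0.1667, 0.3333, 0.2500]
t=1: π = [0.2738, 0.2143, 0.1429, 0.3690]
t=2: π = [0.2636, 0.1531, 0.1837, 0.3997]
t=3: π = [0.2505, 0.1735, 0.1603, 0.4157]
t=4: π = [0.2511, 0.1639, 0.1695, 0.4155]
t=5: π = [0.2498, 0.1679, 0.1655, 0.4169]
t=6: π = [0.2501, 0.1662, 0.1672, 0.4165]
t=7: π = [0.2499, 0.1669, 0.1664, 0.4167]
t=8: π = [0.2500, 0.1666, 0.1668, 0.4166]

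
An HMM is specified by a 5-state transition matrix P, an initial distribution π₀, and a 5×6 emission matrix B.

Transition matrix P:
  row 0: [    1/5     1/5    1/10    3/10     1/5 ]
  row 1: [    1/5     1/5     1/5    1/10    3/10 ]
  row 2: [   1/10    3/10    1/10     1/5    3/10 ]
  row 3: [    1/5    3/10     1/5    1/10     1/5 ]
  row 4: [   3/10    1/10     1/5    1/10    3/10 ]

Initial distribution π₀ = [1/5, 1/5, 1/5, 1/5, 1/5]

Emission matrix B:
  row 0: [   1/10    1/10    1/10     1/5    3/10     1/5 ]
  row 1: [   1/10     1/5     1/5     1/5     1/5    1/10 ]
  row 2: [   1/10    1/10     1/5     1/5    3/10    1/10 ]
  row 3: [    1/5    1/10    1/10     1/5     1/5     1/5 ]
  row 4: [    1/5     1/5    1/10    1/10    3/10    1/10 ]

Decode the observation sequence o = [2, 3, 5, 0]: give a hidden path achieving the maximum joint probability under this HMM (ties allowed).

path = [2, 1, 0, 3]

t=0: δ = [2.000e-02, 4.000e-02, 4.000e-02, 2.000e-02, 2.000e-02]  (obs o_0=2)
t=1: δ = [1.600e-03, 2.400e-03, 1.600e-03, 1.600e-03, 1.200e-03]  ψ = [1, 2, 1, 2, 1]  (obs o_1=3)
t=2: δ = [9.600e-05, 4.800e-05, 4.800e-05, 9.600e-05, 7.200e-05]  ψ = [1, 1, 1, 0, 1]  (obs o_2=5)
t=3: δ = [2.160e-06, 2.880e-06, 1.920e-06, 5.760e-06, 4.320e-06]  ψ = [4, 3, 3, 0, 4]  (obs o_3=0)
backtrack: best end state = 3; path = [2, 1, 0, 3]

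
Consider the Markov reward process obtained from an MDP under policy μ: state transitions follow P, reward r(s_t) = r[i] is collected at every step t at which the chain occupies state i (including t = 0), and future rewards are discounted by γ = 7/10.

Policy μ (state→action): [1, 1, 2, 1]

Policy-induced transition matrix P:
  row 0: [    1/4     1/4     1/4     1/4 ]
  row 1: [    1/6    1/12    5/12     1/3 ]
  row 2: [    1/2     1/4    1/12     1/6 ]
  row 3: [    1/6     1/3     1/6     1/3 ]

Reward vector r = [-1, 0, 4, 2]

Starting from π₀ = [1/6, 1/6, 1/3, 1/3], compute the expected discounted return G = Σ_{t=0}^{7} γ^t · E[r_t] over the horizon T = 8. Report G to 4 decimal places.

t=0: π = [0.1667, 0.1667, 0.3333, 0.3333], E[r] = 1.8333, γ^t·E[r] = 1.833333, running G = 1.833333
t=1: π = [0.2917, 0.2500, 0.1944, 0.2639], E[r] = 1.0139, γ^t·E[r] = 0.709722, running G = 2.543056
t=2: π = [0.2558, 0.2303, 0.2373, 0.2766], E[r] = 1.2465, γ^t·E[r] = 0.610799, running G = 3.153854
t=3: π = [0.2671, 0.2347, 0.2258, 0.2725], E[r] = 1.1810, γ^t·E[r] = 0.405096, running G = 3.558950
t=4: π = [0.2642, 0.2336, 0.2288, 0.2734], E[r] = 1.1978, γ^t·E[r] = 0.287591, running G = 3.846541
t=5: π = [0.2649, 0.2339, 0.2280, 0.2732], E[r] = 1.1935, γ^t·E[r] = 0.200592, running G = 4.047133
t=6: π = [0.2648, 0.2338, 0.2282, 0.2733], E[r] = 1.1946, γ^t·E[r] = 0.140541, running G = 4.187675
t=7: π = [0.2648, 0.2338, 0.2282, 0.2732], E[r] = 1.1943, γ^t·E[r] = 0.098357, running G = 4.286032

G = 4.2860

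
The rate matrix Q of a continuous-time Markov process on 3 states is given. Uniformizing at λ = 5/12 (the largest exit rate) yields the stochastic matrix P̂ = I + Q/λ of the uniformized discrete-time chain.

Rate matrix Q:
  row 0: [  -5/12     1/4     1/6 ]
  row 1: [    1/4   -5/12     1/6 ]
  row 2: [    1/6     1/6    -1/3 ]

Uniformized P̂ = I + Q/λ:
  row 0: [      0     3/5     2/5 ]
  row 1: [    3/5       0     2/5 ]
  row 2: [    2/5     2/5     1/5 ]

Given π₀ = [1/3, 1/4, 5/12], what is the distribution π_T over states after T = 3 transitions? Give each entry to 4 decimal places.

t=0: π = [0.3333, 0.2500, 0.4167]
t=1: π = [0.3167, 0.3667, 0.3167]
t=2: π = [0.3467, 0.3167, 0.3367]
t=3: π = [0.3247, 0.3427, 0.3327]

π = [0.3247, 0.3427, 0.3327]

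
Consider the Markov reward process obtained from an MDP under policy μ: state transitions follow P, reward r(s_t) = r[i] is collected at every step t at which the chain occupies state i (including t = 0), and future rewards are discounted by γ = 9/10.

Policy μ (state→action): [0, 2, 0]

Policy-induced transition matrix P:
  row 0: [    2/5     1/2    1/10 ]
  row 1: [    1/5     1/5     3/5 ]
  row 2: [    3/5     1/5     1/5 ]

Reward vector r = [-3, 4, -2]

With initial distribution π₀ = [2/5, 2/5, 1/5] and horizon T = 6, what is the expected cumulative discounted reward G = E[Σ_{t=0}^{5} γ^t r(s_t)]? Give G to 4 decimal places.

G = -1.7922

t=0: π = [0.4000, 0.4000, 0.2000], E[r] = 0.0000, γ^t·E[r] = 0.000000, running G = 0.000000
t=1: π = [0.3600, 0.3200, 0.3200], E[r] = -0.4400, γ^t·E[r] = -0.396000, running G = -0.396000
t=2: π = [0.4000, 0.3080, 0.2920], E[r] = -0.5520, γ^t·E[r] = -0.447120, running G = -0.843120
t=3: π = [0.3968, 0.3200, 0.2832], E[r] = -0.4768, γ^t·E[r] = -0.347587, running G = -1.190707
t=4: π = [0.3926, 0.3190, 0.2883], E[r] = -0.4784, γ^t·E[r] = -0.313878, running G = -1.504585
t=5: π = [0.3939, 0.3178, 0.2884], E[r] = -0.4871, γ^t·E[r] = -0.287630, running G = -1.792215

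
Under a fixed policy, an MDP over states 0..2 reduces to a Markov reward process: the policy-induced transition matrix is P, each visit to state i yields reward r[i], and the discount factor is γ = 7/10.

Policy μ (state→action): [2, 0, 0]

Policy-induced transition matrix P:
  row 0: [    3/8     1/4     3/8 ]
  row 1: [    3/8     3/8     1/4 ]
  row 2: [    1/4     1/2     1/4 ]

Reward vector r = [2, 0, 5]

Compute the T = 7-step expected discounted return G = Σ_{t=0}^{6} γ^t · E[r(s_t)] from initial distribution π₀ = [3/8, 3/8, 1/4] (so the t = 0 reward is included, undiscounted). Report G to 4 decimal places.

G = 6.4270

t=0: π = [0.3750, 0.3750, 0.2500], E[r] = 2.0000, γ^t·E[r] = 2.000000, running G = 2.000000
t=1: π = [0.3438, 0.3594, 0.2969], E[r] = 2.1719, γ^t·E[r] = 1.520313, running G = 3.520313
t=2: π = [0.3379, 0.3691, 0.2930], E[r] = 2.1406, γ^t·E[r] = 1.048906, running G = 4.569219
t=3: π = [0.3384, 0.3694, 0.2922], E[r] = 2.1379, γ^t·E[r] = 0.733313, running G = 5.302532
t=4: π = [0.3385, 0.3692, 0.2923], E[r] = 2.1384, γ^t·E[r] = 0.513436, running G = 5.815968
t=5: π = [0.3385, 0.3692, 0.2923], E[r] = 2.1385, γ^t·E[r] = 0.359413, running G = 6.175381
t=6: π = [0.3385, 0.3692, 0.2923], E[r] = 2.1385, γ^t·E[r] = 0.251588, running G = 6.426969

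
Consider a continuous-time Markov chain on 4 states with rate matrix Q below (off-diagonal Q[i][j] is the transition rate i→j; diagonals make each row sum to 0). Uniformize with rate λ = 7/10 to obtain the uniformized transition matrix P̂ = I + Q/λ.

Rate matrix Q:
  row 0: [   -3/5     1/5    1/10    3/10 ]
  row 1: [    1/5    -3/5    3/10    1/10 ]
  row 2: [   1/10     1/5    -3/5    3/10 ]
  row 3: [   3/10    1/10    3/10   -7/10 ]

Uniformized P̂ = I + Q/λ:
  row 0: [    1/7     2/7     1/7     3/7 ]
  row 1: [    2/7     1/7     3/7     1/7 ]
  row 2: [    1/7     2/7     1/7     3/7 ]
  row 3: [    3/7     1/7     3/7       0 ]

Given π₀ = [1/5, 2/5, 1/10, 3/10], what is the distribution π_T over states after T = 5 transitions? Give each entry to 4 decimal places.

t=0: π = [0.2000, 0.4000, 0.1000, 0.3000]
t=1: π = [0.2857, 0.1857, 0.3429, 0.1857]
t=2: π = [0.2224, 0.2327, 0.2490, 0.2959]
t=3: π = [0.2606, 0.2102, 0.2939, 0.2353]
t=4: π = [0.2401, 0.2221, 0.2701, 0.2677]
t=5: π = [0.2511, 0.2157, 0.2828, 0.2504]

π = [0.2511, 0.2157, 0.2828, 0.2504]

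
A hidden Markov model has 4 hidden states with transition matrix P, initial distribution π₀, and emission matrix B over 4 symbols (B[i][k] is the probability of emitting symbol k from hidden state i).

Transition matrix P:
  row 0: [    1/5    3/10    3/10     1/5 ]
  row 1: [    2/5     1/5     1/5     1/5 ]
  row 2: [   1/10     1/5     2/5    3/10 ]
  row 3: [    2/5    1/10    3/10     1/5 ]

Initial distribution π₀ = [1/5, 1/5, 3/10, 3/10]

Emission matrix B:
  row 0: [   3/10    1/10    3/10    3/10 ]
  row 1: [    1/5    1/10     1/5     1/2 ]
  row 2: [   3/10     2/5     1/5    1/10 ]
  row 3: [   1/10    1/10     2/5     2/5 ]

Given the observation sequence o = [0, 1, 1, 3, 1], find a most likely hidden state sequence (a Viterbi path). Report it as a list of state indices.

t=0: δ = [6.000e-02, 4.000e-02, 9.000e-02, 3.000e-02]  (obs o_0=0)
t=1: δ = [1.600e-03, 1.800e-03, 1.440e-02, 2.700e-03]  ψ = [1, 0, 2, 2]  (obs o_1=1)
t=2: δ = [1.440e-04, 2.880e-04, 2.304e-03, 4.320e-04]  ψ = [2, 2, 2, 2]  (obs o_2=1)
t=3: δ = [6.912e-05, 2.304e-04, 9.216e-05, 2.765e-04]  ψ = [2, 2, 2, 2]  (obs o_3=3)
t=4: δ = [1.106e-05, 4.608e-06, 3.318e-05, 5.530e-06]  ψ = [3, 1, 3, 3]  (obs o_4=1)
backtrack: best end state = 2; path = [2, 2, 2, 3, 2]

path = [2, 2, 2, 3, 2]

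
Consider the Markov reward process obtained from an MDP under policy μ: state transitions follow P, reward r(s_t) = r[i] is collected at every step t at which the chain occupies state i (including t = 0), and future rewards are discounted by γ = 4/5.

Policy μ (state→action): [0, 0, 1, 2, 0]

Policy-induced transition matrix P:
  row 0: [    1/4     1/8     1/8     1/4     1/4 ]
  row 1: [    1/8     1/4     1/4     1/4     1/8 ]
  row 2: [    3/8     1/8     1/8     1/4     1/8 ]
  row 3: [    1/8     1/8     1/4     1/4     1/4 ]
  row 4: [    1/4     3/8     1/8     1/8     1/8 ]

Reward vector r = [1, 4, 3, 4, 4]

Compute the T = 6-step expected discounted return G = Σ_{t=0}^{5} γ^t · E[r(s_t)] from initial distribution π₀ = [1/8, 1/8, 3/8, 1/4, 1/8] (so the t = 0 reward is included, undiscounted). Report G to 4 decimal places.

t=0: π = [0.1250, 0.1250, 0.3750, 0.2500, 0.1250], E[r] = 3.2500, γ^t·E[r] = 3.250000, running G = 3.250000
t=1: π = [0.2500, 0.1719, 0.1719, 0.2344, 0.1719], E[r] = 3.0781, γ^t·E[r] = 2.462500, running G = 5.712500
t=2: π = [0.2207, 0.1895, 0.1758, 0.2285, 0.1855], E[r] = 3.1621, γ^t·E[r] = 2.023750, running G = 7.736250
t=3: π = [0.2197, 0.1951, 0.1772, 0.2268, 0.1812], E[r] = 3.1636, γ^t·E[r] = 1.619750, running G = 9.356000
t=4: π = [0.2194, 0.1947, 0.1777, 0.2274, 0.1808], E[r] = 3.1640, γ^t·E[r] = 1.295975, running G = 10.651975
t=5: π = [0.2195, 0.1945, 0.1778, 0.2274, 0.1808], E[r] = 3.1639, γ^t·E[r] = 1.036733, running G = 11.688708

G = 11.6887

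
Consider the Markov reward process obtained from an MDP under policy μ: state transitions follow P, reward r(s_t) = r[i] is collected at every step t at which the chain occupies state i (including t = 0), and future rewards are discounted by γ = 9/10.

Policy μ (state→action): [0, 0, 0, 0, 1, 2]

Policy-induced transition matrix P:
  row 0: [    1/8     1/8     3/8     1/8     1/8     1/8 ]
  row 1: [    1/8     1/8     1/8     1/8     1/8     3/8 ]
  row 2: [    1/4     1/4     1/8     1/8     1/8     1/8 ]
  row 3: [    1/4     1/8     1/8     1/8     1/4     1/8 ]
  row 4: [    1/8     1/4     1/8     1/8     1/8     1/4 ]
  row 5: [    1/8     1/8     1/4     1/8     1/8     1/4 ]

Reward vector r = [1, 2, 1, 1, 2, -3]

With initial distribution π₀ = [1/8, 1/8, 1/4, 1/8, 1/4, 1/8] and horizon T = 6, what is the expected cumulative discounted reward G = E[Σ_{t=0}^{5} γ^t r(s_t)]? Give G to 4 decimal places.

G = 2.6188

t=0: π = [0.1250, 0.1250, 0.2500, 0.1250, 0.2500, 0.1250], E[r] = 0.8750, γ^t·E[r] = 0.875000, running G = 0.875000
t=1: π = [0.1719, 0.1875, 0.1719, 0.1250, 0.1406, 0.2031], E[r] = 0.5156, γ^t·E[r] = 0.464063, running G = 1.339063
t=2: π = [0.1621, 0.1641, 0.1934, 0.1250, 0.1406, 0.2148], E[r] = 0.4453, γ^t·E[r] = 0.360703, running G = 1.699766
t=3: π = [0.1648, 0.1667, 0.1924, 0.1250, 0.1406, 0.2104], E[r] = 0.4656, γ^t·E[r] = 0.339405, running G = 2.039171
t=4: π = [0.1647, 0.1666, 0.1925, 0.1250, 0.1406, 0.2106], E[r] = 0.4650, γ^t·E[r] = 0.305064, running G = 2.344235
t=5: π = [0.1647, 0.1666, 0.1925, 0.1250, 0.1406, 0.2106], E[r] = 0.4650, γ^t·E[r] = 0.274603, running G = 2.618837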